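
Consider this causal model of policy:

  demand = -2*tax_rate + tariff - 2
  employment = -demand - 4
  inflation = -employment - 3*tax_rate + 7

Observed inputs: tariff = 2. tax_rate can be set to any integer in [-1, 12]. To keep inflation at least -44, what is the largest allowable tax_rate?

Substituting into the demand equation gives demand = -2*tax_rate.
So employment = 2*tax_rate - 4.
So inflation = -5*tax_rate + 11.
Require -5*tax_rate + 11 ≥ -44, so tax_rate ≤ 11.
The largest integer in [-1, 12] satisfying this is 11.

tax_rate = 11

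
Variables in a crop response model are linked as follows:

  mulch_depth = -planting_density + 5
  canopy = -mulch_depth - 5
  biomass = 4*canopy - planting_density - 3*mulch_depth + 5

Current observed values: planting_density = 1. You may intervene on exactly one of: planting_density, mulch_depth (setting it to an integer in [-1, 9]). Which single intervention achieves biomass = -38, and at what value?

Intervening on planting_density: with other inputs at their observed values, biomass = 6*planting_density - 50. Solving for -38 gives planting_density = 2, within [-1, 9].
Intervening on mulch_depth: biomass = -7*mulch_depth - 16. Reaching -38 requires mulch_depth = 22/7, not an integer.

set planting_density = 2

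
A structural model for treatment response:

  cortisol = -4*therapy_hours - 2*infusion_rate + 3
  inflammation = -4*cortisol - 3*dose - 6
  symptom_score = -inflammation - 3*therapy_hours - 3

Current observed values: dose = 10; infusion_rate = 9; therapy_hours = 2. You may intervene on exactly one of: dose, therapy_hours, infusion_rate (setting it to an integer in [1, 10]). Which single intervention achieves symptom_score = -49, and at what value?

set infusion_rate = 7

Intervening on dose: symptom_score = 3*dose - 95. Reaching -49 requires dose = 46/3, not an integer.
Intervening on therapy_hours: symptom_score = -19*therapy_hours - 27. Reaching -49 requires therapy_hours = 22/19, not an integer.
Intervening on infusion_rate: with other inputs at their observed values, symptom_score = -8*infusion_rate + 7. Solving for -49 gives infusion_rate = 7, within [1, 10].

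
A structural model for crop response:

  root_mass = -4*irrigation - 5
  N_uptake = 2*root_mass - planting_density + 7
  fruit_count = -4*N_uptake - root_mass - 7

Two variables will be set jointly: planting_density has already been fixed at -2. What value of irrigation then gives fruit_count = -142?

With planting_density held at -2:
Substituting into the N_uptake equation gives N_uptake = -8*irrigation - 1.
Substituting into the fruit_count equation gives fruit_count = 36*irrigation + 2.
Solve 36*irrigation + 2 = -142: irrigation = (-142 - 2) / 36 = -4.

irrigation = -4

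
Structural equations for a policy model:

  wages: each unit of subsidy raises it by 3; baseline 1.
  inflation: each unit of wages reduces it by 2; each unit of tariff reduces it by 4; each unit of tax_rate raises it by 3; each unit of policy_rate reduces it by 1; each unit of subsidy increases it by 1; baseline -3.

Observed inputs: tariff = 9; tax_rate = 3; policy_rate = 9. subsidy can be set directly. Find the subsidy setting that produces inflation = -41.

subsidy = 0

Substituting into the inflation equation gives inflation = -5*subsidy - 41.
Solve -5*subsidy - 41 = -41: subsidy = (-41 + 41) / -5 = 0.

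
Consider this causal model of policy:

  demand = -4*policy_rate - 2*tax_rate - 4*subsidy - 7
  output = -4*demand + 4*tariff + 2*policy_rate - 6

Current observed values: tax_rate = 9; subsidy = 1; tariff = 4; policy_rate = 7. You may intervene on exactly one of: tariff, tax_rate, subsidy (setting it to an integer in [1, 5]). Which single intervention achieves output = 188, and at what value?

Intervening on tariff: output = 4*tariff + 236. Reaching 188 requires tariff = -12, outside [1, 5].
Intervening on tax_rate: with other inputs at their observed values, output = 8*tax_rate + 180. Solving for 188 gives tax_rate = 1, within [1, 5].
Intervening on subsidy: output = 16*subsidy + 236. Reaching 188 requires subsidy = -3, outside [1, 5].

set tax_rate = 1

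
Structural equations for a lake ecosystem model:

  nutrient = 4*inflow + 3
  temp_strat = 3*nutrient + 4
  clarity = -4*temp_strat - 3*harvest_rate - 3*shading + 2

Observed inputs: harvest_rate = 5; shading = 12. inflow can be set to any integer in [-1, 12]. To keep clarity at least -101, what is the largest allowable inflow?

Substituting into the temp_strat equation gives temp_strat = 12*inflow + 13.
Substituting into the clarity equation gives clarity = -48*inflow - 101.
Require -48*inflow - 101 ≥ -101, so inflow ≤ 0.
The largest integer in [-1, 12] satisfying this is 0.

inflow = 0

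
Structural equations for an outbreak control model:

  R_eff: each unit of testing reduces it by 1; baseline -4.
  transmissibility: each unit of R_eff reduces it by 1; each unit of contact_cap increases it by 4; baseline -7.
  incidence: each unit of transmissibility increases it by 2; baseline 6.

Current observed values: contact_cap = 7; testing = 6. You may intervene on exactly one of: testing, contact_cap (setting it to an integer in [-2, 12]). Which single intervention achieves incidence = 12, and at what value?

set contact_cap = 0

Intervening on testing: incidence = 2*testing + 56. Reaching 12 requires testing = -22, outside [-2, 12].
Intervening on contact_cap: with other inputs at their observed values, incidence = 8*contact_cap + 12. Solving for 12 gives contact_cap = 0, within [-2, 12].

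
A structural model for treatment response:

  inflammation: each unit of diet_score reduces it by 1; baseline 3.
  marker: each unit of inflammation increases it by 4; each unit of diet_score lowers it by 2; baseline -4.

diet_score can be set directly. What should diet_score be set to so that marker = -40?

diet_score = 8

Substituting into the marker equation gives marker = -6*diet_score + 8.
Solve -6*diet_score + 8 = -40: diet_score = (-40 - 8) / -6 = 8.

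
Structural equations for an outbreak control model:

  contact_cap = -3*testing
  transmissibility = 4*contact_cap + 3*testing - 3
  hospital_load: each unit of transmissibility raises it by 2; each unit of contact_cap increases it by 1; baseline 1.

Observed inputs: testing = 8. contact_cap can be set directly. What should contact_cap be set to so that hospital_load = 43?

contact_cap = 0

Intervening on contact_cap fixes its value directly, overriding its dependence on testing.
Substituting into the transmissibility equation gives transmissibility = 4*contact_cap + 21.
hospital_load becomes 9*contact_cap + 43.
Solve 9*contact_cap + 43 = 43: contact_cap = (43 - 43) / 9 = 0.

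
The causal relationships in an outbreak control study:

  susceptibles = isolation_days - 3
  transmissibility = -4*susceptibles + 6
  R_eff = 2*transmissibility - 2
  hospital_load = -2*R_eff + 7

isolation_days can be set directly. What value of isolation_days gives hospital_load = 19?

isolation_days = 5

Substituting into the transmissibility equation gives transmissibility = -4*isolation_days + 18.
Substituting into the R_eff equation gives R_eff = -8*isolation_days + 34.
Substituting into the hospital_load equation gives hospital_load = 16*isolation_days - 61.
Solve 16*isolation_days - 61 = 19: isolation_days = (19 + 61) / 16 = 5.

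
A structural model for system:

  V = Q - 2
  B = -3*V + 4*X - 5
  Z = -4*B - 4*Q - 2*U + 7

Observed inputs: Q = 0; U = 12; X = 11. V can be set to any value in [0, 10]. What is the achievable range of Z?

-173 to -53

Intervening on V fixes its value directly, overriding its dependence on Q.
Substituting into the B equation gives B = -3*V + 39.
Substituting into the Z equation gives Z = 12*V - 173.
Linear in V, so extremes are at the endpoints: V = 0 gives Z = -173; V = 10 gives Z = -53.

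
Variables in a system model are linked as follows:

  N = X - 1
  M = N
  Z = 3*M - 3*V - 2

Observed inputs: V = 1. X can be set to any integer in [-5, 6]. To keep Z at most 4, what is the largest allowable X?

Substituting into the M equation gives M = X - 1.
Substituting into the Z equation gives Z = 3*X - 8.
Require 3*X - 8 ≤ 4, so X ≤ 4.
The largest integer in [-5, 6] satisfying this is 4.

X = 4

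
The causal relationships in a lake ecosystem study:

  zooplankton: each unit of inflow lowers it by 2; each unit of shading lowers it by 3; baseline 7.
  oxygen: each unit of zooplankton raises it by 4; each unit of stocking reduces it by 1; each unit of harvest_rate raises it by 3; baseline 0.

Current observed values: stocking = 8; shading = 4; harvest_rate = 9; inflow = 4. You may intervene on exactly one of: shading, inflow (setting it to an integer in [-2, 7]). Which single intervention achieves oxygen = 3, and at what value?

Intervening on shading: with other inputs at their observed values, oxygen = -12*shading + 15. Solving for 3 gives shading = 1, within [-2, 7].
Intervening on inflow: oxygen = -8*inflow - 1. Reaching 3 requires inflow = -1/2, not an integer.

set shading = 1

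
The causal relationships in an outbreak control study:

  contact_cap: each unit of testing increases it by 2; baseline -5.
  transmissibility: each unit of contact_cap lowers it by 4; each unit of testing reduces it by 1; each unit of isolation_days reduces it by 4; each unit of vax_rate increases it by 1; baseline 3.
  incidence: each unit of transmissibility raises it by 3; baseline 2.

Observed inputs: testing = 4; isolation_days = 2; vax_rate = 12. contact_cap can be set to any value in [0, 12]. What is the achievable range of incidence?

Intervening on contact_cap fixes its value directly, overriding its dependence on testing.
Substituting into the transmissibility equation gives transmissibility = -4*contact_cap + 3.
This gives incidence = -12*contact_cap + 11.
Linear in contact_cap, so extremes are at the endpoints: contact_cap = 0 gives incidence = 11; contact_cap = 12 gives incidence = -133.

-133 to 11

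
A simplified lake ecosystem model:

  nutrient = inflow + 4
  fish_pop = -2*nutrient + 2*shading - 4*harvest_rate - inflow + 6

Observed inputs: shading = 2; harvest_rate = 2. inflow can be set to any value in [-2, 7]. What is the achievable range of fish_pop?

Substituting into the fish_pop equation gives fish_pop = -3*inflow - 6.
Linear in inflow, so extremes are at the endpoints: inflow = -2 gives fish_pop = 0; inflow = 7 gives fish_pop = -27.

-27 to 0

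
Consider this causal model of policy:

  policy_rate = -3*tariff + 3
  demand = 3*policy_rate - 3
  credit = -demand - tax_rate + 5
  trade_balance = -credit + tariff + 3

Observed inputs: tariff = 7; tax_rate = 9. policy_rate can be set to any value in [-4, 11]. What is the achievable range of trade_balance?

Intervening on policy_rate fixes its value directly, overriding its dependence on tariff.
Substituting into the credit equation gives credit = -3*policy_rate - 1.
Substituting into the trade_balance equation gives trade_balance = 3*policy_rate + 11.
Linear in policy_rate, so extremes are at the endpoints: policy_rate = -4 gives trade_balance = -1; policy_rate = 11 gives trade_balance = 44.

-1 to 44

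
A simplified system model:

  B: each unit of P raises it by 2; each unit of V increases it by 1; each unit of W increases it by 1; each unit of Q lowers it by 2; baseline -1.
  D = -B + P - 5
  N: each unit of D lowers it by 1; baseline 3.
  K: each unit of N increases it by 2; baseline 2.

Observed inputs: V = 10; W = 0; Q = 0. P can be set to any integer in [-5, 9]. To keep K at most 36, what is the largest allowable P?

Substituting into the B equation gives B = 2*P + 9.
D becomes -P - 14.
So N = P + 17.
K becomes 2*P + 36.
Require 2*P + 36 ≤ 36, so P ≤ 0.
The largest integer in [-5, 9] satisfying this is 0.

P = 0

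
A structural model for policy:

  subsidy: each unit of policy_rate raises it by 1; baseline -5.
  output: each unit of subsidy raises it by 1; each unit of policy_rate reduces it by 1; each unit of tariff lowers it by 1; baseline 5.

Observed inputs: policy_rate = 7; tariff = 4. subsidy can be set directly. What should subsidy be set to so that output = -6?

Intervening on subsidy fixes its value directly, overriding its dependence on policy_rate.
Substituting into the output equation gives output = subsidy - 6.
Solve subsidy - 6 = -6: subsidy = (-6 + 6) / 1 = 0.

subsidy = 0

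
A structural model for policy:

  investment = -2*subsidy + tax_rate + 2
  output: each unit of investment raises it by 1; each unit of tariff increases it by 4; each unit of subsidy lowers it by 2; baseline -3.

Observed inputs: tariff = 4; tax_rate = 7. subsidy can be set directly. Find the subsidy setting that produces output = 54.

Substituting into the investment equation gives investment = -2*subsidy + 9.
Substituting into the output equation gives output = -4*subsidy + 22.
Solve -4*subsidy + 22 = 54: subsidy = (54 - 22) / -4 = -8.

subsidy = -8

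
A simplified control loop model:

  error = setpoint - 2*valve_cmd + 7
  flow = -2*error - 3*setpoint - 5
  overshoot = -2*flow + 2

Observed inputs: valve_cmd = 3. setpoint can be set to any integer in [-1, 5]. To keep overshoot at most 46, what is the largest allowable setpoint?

Substituting into the error equation gives error = setpoint + 1.
Substituting into the flow equation gives flow = -5*setpoint - 7.
overshoot becomes 10*setpoint + 16.
Require 10*setpoint + 16 ≤ 46, so setpoint ≤ 3.
The largest integer in [-1, 5] satisfying this is 3.

setpoint = 3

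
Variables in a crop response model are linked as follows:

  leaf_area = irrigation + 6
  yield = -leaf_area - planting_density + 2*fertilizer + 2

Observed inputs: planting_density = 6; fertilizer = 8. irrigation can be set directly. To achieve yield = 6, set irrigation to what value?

Substituting into the yield equation gives yield = -irrigation + 6.
Solve -irrigation + 6 = 6: irrigation = (6 - 6) / -1 = 0.

irrigation = 0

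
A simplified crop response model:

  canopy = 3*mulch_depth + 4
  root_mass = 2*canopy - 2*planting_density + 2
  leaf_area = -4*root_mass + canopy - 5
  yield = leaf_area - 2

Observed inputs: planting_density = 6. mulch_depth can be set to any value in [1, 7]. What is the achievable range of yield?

Substituting into the root_mass equation gives root_mass = 6*mulch_depth - 2.
leaf_area becomes -21*mulch_depth + 7.
Substituting into the yield equation gives yield = -21*mulch_depth + 5.
Linear in mulch_depth, so extremes are at the endpoints: mulch_depth = 1 gives yield = -16; mulch_depth = 7 gives yield = -142.

-142 to -16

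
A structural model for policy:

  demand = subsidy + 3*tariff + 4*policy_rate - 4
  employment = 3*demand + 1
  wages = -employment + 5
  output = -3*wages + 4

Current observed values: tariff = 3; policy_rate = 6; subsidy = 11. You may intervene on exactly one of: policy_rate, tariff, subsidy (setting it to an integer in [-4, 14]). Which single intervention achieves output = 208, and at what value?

set policy_rate = 2

Intervening on policy_rate: with other inputs at their observed values, output = 36*policy_rate + 136. Solving for 208 gives policy_rate = 2, within [-4, 14].
Intervening on tariff: output = 27*tariff + 271. Reaching 208 requires tariff = -7/3, not an integer.
Intervening on subsidy: output = 9*subsidy + 253. Reaching 208 requires subsidy = -5, outside [-4, 14].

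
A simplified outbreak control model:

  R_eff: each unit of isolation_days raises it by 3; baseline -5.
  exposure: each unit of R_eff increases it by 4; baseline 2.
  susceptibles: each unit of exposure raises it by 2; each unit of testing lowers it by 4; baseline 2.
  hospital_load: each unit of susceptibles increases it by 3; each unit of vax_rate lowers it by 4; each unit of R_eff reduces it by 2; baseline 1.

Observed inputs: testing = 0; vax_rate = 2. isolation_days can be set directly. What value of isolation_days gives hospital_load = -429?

Substituting into the exposure equation gives exposure = 12*isolation_days - 18.
So susceptibles = 24*isolation_days - 34.
Substituting into the hospital_load equation gives hospital_load = 66*isolation_days - 99.
Solve 66*isolation_days - 99 = -429: isolation_days = (-429 + 99) / 66 = -5.

isolation_days = -5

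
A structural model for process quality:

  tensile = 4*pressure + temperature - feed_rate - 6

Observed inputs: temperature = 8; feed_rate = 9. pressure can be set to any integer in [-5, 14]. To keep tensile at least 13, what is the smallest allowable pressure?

Substituting into the tensile equation gives tensile = 4*pressure - 7.
Require 4*pressure - 7 ≥ 13, so pressure ≥ 5.
The smallest integer in [-5, 14] satisfying this is 5.

pressure = 5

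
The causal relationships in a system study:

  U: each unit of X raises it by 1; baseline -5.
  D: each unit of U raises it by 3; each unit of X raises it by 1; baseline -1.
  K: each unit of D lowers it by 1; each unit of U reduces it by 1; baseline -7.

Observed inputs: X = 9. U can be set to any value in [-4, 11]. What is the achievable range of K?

Intervening on U fixes its value directly, overriding its dependence on X.
Substituting into the D equation gives D = 3*U + 8.
So K = -4*U - 15.
Linear in U, so extremes are at the endpoints: U = -4 gives K = 1; U = 11 gives K = -59.

-59 to 1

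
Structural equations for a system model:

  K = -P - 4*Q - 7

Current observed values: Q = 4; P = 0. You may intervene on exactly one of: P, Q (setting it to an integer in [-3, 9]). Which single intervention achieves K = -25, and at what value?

Intervening on P: with other inputs at their observed values, K = -P - 23. Solving for -25 gives P = 2, within [-3, 9].
Intervening on Q: K = -4*Q - 7. Reaching -25 requires Q = 9/2, not an integer.

set P = 2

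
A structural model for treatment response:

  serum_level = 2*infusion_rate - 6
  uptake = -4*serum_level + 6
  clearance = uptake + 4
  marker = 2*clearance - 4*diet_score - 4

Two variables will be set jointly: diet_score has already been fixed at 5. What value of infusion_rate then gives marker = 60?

With diet_score held at 5:
Substituting into the uptake equation gives uptake = -8*infusion_rate + 30.
Substituting into the clearance equation gives clearance = -8*infusion_rate + 34.
marker becomes -16*infusion_rate + 44.
Solve -16*infusion_rate + 44 = 60: infusion_rate = (60 - 44) / -16 = -1.

infusion_rate = -1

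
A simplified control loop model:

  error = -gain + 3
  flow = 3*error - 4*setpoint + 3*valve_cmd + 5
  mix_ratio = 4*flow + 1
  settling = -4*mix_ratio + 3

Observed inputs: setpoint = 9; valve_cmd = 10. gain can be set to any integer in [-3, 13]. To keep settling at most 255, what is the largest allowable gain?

gain = 8

Substituting into the flow equation gives flow = -3*gain + 8.
mix_ratio becomes -12*gain + 33.
This gives settling = 48*gain - 129.
Require 48*gain - 129 ≤ 255, so gain ≤ 8.
The largest integer in [-3, 13] satisfying this is 8.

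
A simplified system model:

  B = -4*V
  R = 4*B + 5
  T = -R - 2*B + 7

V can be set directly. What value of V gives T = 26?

Substituting into the R equation gives R = -16*V + 5.
So T = 24*V + 2.
Solve 24*V + 2 = 26: V = (26 - 2) / 24 = 1.

V = 1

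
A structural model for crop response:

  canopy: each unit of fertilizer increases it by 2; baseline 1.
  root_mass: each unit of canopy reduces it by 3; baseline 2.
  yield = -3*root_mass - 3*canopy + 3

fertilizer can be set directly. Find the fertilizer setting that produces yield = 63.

fertilizer = 5

Substituting into the root_mass equation gives root_mass = -6*fertilizer - 1.
Substituting into the yield equation gives yield = 12*fertilizer + 3.
Solve 12*fertilizer + 3 = 63: fertilizer = (63 - 3) / 12 = 5.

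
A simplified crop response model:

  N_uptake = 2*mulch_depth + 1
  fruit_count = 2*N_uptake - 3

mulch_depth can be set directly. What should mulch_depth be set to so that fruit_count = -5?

mulch_depth = -1

Substituting into the fruit_count equation gives fruit_count = 4*mulch_depth - 1.
Solve 4*mulch_depth - 1 = -5: mulch_depth = (-5 + 1) / 4 = -1.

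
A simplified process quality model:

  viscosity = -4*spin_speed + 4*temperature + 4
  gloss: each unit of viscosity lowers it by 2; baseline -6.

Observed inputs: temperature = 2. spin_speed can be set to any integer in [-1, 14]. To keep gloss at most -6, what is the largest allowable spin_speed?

spin_speed = 3

Substituting into the viscosity equation gives viscosity = -4*spin_speed + 12.
gloss becomes 8*spin_speed - 30.
Require 8*spin_speed - 30 ≤ -6, so spin_speed ≤ 3.
The largest integer in [-1, 14] satisfying this is 3.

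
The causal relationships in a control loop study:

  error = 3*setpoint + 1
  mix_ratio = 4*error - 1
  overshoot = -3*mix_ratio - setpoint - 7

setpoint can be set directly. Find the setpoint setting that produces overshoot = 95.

Substituting into the mix_ratio equation gives mix_ratio = 12*setpoint + 3.
This gives overshoot = -37*setpoint - 16.
Solve -37*setpoint - 16 = 95: setpoint = (95 + 16) / -37 = -3.

setpoint = -3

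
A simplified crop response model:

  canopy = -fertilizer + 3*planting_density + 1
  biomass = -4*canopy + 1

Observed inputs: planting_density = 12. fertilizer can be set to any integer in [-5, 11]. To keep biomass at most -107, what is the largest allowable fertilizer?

Substituting into the canopy equation gives canopy = -fertilizer + 37.
This gives biomass = 4*fertilizer - 147.
Require 4*fertilizer - 147 ≤ -107, so fertilizer ≤ 10.
The largest integer in [-5, 11] satisfying this is 10.

fertilizer = 10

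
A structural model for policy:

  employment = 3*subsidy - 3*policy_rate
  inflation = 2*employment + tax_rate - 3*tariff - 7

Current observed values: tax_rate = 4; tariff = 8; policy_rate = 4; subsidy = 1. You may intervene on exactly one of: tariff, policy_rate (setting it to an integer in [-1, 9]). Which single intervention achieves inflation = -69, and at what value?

Intervening on tariff: inflation = -3*tariff - 21. Reaching -69 requires tariff = 16, outside [-1, 9].
Intervening on policy_rate: with other inputs at their observed values, inflation = -6*policy_rate - 21. Solving for -69 gives policy_rate = 8, within [-1, 9].

set policy_rate = 8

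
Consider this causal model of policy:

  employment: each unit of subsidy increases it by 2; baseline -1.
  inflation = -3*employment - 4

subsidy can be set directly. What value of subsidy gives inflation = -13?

subsidy = 2

Substituting into the inflation equation gives inflation = -6*subsidy - 1.
Solve -6*subsidy - 1 = -13: subsidy = (-13 + 1) / -6 = 2.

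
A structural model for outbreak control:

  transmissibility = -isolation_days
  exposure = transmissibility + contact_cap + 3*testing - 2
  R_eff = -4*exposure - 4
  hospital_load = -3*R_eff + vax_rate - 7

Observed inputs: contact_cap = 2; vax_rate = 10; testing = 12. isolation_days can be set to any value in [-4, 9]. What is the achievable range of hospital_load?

339 to 495

Substituting into the exposure equation gives exposure = -isolation_days + 36.
Substituting into the R_eff equation gives R_eff = 4*isolation_days - 148.
Substituting into the hospital_load equation gives hospital_load = -12*isolation_days + 447.
Linear in isolation_days, so extremes are at the endpoints: isolation_days = -4 gives hospital_load = 495; isolation_days = 9 gives hospital_load = 339.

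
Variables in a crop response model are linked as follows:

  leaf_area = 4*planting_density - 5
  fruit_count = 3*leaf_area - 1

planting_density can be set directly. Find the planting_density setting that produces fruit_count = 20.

Substituting into the fruit_count equation gives fruit_count = 12*planting_density - 16.
Solve 12*planting_density - 16 = 20: planting_density = (20 + 16) / 12 = 3.

planting_density = 3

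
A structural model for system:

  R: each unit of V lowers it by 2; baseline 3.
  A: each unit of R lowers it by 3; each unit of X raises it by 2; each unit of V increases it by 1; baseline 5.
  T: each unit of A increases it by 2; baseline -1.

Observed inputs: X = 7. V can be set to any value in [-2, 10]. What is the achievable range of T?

-9 to 159

Substituting into the A equation gives A = 7*V + 10.
This gives T = 14*V + 19.
Linear in V, so extremes are at the endpoints: V = -2 gives T = -9; V = 10 gives T = 159.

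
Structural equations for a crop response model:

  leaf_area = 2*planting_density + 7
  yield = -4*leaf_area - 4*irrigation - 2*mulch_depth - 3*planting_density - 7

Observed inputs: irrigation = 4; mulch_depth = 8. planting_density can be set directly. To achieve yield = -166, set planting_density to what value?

Substituting into the yield equation gives yield = -11*planting_density - 67.
Solve -11*planting_density - 67 = -166: planting_density = (-166 + 67) / -11 = 9.

planting_density = 9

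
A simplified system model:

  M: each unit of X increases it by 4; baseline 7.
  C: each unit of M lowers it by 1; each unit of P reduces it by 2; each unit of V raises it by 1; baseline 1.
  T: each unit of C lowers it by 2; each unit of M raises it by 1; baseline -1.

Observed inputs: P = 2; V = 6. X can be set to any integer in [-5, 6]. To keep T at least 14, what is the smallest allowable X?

Substituting into the C equation gives C = -4*X - 4.
So T = 12*X + 14.
Require 12*X + 14 ≥ 14, so X ≥ 0.
The smallest integer in [-5, 6] satisfying this is 0.

X = 0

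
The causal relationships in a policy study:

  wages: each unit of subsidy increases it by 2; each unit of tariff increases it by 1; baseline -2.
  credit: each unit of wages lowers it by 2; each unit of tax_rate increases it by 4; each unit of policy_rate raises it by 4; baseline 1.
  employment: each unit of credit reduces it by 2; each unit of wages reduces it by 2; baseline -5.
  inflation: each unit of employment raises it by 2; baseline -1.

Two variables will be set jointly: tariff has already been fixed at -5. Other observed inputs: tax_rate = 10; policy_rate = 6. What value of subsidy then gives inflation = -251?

With tariff held at -5:
Substituting into the wages equation gives wages = 2*subsidy - 7.
Substituting into the credit equation gives credit = -4*subsidy + 79.
Substituting into the employment equation gives employment = 4*subsidy - 149.
Substituting into the inflation equation gives inflation = 8*subsidy - 299.
Solve 8*subsidy - 299 = -251: subsidy = (-251 + 299) / 8 = 6.

subsidy = 6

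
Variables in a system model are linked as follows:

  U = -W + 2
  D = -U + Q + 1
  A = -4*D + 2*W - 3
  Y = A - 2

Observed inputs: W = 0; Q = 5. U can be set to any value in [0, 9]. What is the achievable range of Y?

-29 to 7

Intervening on U fixes its value directly, overriding its dependence on W.
Substituting into the D equation gives D = -U + 6.
Substituting into the A equation gives A = 4*U - 27.
Substituting into the Y equation gives Y = 4*U - 29.
Linear in U, so extremes are at the endpoints: U = 0 gives Y = -29; U = 9 gives Y = 7.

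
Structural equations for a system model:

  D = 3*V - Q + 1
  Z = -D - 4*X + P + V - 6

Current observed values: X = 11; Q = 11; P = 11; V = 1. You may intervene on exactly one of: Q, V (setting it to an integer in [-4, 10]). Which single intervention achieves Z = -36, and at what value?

Intervening on Q: with other inputs at their observed values, Z = Q - 42. Solving for -36 gives Q = 6, within [-4, 10].
Intervening on V: Z = -2*V - 29. Reaching -36 requires V = 7/2, not an integer.

set Q = 6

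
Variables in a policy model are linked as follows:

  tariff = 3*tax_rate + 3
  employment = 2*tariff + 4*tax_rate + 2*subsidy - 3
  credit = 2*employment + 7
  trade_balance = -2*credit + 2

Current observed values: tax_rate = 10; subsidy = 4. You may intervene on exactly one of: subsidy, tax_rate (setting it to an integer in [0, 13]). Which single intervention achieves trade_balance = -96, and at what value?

Intervening on subsidy: trade_balance = -8*subsidy - 424. Reaching -96 requires subsidy = -41, outside [0, 13].
Intervening on tax_rate: with other inputs at their observed values, trade_balance = -40*tax_rate - 56. Solving for -96 gives tax_rate = 1, within [0, 13].

set tax_rate = 1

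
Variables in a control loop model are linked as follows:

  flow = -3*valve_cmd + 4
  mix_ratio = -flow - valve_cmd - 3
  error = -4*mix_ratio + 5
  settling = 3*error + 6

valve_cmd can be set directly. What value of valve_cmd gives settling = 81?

Substituting into the mix_ratio equation gives mix_ratio = 2*valve_cmd - 7.
This gives error = -8*valve_cmd + 33.
Substituting into the settling equation gives settling = -24*valve_cmd + 105.
Solve -24*valve_cmd + 105 = 81: valve_cmd = (81 - 105) / -24 = 1.

valve_cmd = 1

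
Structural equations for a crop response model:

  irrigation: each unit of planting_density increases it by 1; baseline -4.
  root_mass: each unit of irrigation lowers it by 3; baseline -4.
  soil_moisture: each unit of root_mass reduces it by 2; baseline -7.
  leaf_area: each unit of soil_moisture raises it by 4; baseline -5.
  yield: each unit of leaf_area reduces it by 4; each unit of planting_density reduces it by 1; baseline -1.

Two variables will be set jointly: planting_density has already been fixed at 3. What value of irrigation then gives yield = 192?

irrigation = -2

With planting_density held at 3:
Intervening on irrigation fixes its value directly, overriding its dependence on planting_density.
Substituting into the soil_moisture equation gives soil_moisture = 6*irrigation + 1.
leaf_area becomes 24*irrigation - 1.
Substituting into the yield equation gives yield = -96*irrigation.
Solve -96*irrigation = 192: irrigation = 192 / -96 = -2.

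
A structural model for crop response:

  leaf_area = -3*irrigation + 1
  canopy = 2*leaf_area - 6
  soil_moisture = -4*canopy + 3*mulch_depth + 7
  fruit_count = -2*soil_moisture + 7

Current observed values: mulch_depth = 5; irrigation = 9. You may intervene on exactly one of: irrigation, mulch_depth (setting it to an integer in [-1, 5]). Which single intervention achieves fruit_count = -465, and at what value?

Intervening on irrigation: fruit_count = -48*irrigation - 69. Reaching -465 requires irrigation = 33/4, not an integer.
Intervening on mulch_depth: with other inputs at their observed values, fruit_count = -6*mulch_depth - 471. Solving for -465 gives mulch_depth = -1, within [-1, 5].

set mulch_depth = -1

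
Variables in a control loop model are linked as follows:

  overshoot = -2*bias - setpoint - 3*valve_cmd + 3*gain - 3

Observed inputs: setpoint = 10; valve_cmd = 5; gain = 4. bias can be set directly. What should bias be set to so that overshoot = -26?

Substituting into the overshoot equation gives overshoot = -2*bias - 16.
Solve -2*bias - 16 = -26: bias = (-26 + 16) / -2 = 5.

bias = 5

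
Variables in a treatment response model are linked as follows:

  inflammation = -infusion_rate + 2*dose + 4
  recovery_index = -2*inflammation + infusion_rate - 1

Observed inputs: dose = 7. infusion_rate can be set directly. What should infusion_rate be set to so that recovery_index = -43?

Substituting into the inflammation equation gives inflammation = -infusion_rate + 18.
So recovery_index = 3*infusion_rate - 37.
Solve 3*infusion_rate - 37 = -43: infusion_rate = (-43 + 37) / 3 = -2.

infusion_rate = -2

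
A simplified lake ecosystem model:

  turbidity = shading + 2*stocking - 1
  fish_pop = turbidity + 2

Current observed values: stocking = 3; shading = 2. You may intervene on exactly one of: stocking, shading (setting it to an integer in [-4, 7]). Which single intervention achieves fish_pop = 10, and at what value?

set shading = 3

Intervening on stocking: fish_pop = 2*stocking + 3. Reaching 10 requires stocking = 7/2, not an integer.
Intervening on shading: with other inputs at their observed values, fish_pop = shading + 7. Solving for 10 gives shading = 3, within [-4, 7].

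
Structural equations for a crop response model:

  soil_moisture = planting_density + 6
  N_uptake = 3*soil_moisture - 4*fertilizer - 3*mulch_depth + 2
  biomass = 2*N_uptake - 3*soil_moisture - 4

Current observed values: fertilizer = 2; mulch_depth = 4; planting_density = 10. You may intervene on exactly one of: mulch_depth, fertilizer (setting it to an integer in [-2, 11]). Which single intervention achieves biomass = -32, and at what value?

Intervening on mulch_depth: biomass = -6*mulch_depth + 32. Reaching -32 requires mulch_depth = 32/3, not an integer.
Intervening on fertilizer: with other inputs at their observed values, biomass = -8*fertilizer + 24. Solving for -32 gives fertilizer = 7, within [-2, 11].

set fertilizer = 7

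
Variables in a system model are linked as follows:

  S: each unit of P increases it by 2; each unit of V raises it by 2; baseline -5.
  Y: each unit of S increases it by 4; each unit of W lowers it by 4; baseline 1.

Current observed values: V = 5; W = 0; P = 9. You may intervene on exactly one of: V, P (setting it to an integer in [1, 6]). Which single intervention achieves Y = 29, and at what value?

Intervening on V: Y = 8*V + 53. Reaching 29 requires V = -3, outside [1, 6].
Intervening on P: with other inputs at their observed values, Y = 8*P + 21. Solving for 29 gives P = 1, within [1, 6].

set P = 1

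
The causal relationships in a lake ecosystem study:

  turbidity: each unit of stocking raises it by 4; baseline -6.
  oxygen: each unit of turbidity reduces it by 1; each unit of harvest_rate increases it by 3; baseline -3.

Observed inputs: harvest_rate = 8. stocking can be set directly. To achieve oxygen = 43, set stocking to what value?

Substituting into the oxygen equation gives oxygen = -4*stocking + 27.
Solve -4*stocking + 27 = 43: stocking = (43 - 27) / -4 = -4.

stocking = -4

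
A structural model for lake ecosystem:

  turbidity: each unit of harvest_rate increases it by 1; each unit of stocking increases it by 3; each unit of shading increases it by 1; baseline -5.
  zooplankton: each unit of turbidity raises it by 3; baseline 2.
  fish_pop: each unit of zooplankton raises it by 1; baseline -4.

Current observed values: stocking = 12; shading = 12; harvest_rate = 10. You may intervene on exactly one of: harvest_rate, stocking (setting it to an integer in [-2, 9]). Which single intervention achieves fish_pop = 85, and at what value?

Intervening on harvest_rate: fish_pop = 3*harvest_rate + 127. Reaching 85 requires harvest_rate = -14, outside [-2, 9].
Intervening on stocking: with other inputs at their observed values, fish_pop = 9*stocking + 49. Solving for 85 gives stocking = 4, within [-2, 9].

set stocking = 4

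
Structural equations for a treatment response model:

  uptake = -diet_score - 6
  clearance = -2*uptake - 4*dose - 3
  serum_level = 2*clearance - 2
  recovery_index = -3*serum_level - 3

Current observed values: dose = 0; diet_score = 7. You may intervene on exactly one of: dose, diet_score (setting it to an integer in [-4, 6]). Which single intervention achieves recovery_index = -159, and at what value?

Intervening on dose: with other inputs at their observed values, recovery_index = 24*dose - 135. Solving for -159 gives dose = -1, within [-4, 6].
Intervening on diet_score: recovery_index = -12*diet_score - 51. Reaching -159 requires diet_score = 9, outside [-4, 6].

set dose = -1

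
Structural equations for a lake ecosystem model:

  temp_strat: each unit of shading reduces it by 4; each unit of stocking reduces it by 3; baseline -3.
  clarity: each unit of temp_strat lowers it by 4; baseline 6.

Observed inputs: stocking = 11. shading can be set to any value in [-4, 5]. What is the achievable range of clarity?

86 to 230

Substituting into the temp_strat equation gives temp_strat = -4*shading - 36.
Substituting into the clarity equation gives clarity = 16*shading + 150.
Linear in shading, so extremes are at the endpoints: shading = -4 gives clarity = 86; shading = 5 gives clarity = 230.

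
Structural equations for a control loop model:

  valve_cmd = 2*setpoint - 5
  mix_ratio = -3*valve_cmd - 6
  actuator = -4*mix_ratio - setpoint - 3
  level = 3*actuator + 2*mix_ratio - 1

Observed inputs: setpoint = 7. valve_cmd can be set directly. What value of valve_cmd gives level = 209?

Intervening on valve_cmd fixes its value directly, overriding its dependence on setpoint.
Substituting into the actuator equation gives actuator = 12*valve_cmd + 14.
level becomes 30*valve_cmd + 29.
Solve 30*valve_cmd + 29 = 209: valve_cmd = (209 - 29) / 30 = 6.

valve_cmd = 6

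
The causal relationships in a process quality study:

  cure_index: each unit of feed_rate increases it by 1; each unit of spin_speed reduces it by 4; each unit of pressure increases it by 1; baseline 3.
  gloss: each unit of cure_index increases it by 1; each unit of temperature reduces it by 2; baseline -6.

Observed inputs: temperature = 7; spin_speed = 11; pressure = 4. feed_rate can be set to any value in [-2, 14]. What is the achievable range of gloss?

-59 to -43

Substituting into the cure_index equation gives cure_index = feed_rate - 37.
Substituting into the gloss equation gives gloss = feed_rate - 57.
Linear in feed_rate, so extremes are at the endpoints: feed_rate = -2 gives gloss = -59; feed_rate = 14 gives gloss = -43.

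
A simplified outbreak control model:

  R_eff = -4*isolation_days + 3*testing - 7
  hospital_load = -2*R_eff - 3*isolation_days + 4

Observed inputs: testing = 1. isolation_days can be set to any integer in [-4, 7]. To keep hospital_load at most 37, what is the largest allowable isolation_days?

isolation_days = 5

Substituting into the R_eff equation gives R_eff = -4*isolation_days - 4.
hospital_load becomes 5*isolation_days + 12.
Require 5*isolation_days + 12 ≤ 37, so isolation_days ≤ 5.
The largest integer in [-4, 7] satisfying this is 5.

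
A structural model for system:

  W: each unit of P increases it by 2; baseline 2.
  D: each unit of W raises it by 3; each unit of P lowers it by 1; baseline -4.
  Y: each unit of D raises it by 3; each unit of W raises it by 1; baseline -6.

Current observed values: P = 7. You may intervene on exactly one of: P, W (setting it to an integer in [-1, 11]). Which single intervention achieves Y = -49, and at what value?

set W = -1

Intervening on P: Y = 17*P + 2. Reaching -49 requires P = -3, outside [-1, 11].
Intervening on W: with other inputs at their observed values, Y = 10*W - 39. Solving for -49 gives W = -1, within [-1, 11].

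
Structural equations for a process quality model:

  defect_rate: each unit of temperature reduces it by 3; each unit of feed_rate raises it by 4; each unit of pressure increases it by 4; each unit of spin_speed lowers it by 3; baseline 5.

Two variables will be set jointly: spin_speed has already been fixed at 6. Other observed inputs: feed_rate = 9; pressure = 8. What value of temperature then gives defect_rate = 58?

With spin_speed held at 6:
Substituting into the defect_rate equation gives defect_rate = -3*temperature + 55.
Solve -3*temperature + 55 = 58: temperature = (58 - 55) / -3 = -1.

temperature = -1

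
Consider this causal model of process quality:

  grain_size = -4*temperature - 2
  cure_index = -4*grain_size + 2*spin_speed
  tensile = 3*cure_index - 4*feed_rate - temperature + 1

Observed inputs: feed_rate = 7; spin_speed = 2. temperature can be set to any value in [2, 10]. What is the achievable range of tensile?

Substituting into the cure_index equation gives cure_index = 16*temperature + 12.
Substituting into the tensile equation gives tensile = 47*temperature + 9.
Linear in temperature, so extremes are at the endpoints: temperature = 2 gives tensile = 103; temperature = 10 gives tensile = 479.

103 to 479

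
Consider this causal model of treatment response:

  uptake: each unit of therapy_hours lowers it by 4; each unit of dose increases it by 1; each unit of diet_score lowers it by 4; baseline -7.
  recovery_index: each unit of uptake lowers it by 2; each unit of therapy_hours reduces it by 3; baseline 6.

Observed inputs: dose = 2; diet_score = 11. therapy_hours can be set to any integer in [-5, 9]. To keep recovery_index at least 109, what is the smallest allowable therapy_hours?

Substituting into the uptake equation gives uptake = -4*therapy_hours - 49.
This gives recovery_index = 5*therapy_hours + 104.
Require 5*therapy_hours + 104 ≥ 109, so therapy_hours ≥ 1.
The smallest integer in [-5, 9] satisfying this is 1.

therapy_hours = 1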